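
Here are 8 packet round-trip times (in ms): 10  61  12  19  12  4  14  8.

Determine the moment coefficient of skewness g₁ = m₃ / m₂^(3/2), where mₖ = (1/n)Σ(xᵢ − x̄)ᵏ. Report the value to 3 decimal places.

2.010

x̄ = (10 + 61 + 12 + 19 + 12 + 4 + 14 + 8) / 8 = 17.5000
deviations (xᵢ − x̄): -7.5000, 43.5000, -5.5000, 1.5000, -5.5000, -13.5000, -3.5000, -9.5000
Σ(xᵢ − x̄)² = 2296.0000 ⇒ m₂ = 2296.0000/8 = 287.00000
Σ(xᵢ − x̄)³ = 78201.0000 ⇒ m₃ = 78201.0000/8 = 9775.12500
m₂^(3/2) = 287.00000^(1.5) = 4862.08834
g₁ = m₃ / m₂^(3/2) = 9775.12500 / 4862.08834 ≈ 2.010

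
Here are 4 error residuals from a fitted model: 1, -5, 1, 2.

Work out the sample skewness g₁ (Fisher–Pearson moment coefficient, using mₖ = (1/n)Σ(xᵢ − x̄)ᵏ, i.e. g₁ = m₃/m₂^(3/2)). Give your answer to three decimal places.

-1.078

x̄ = (1 - 5 + 1 + 2) / 4 = -0.2500
deviations (xᵢ − x̄): 1.2500, -4.7500, 1.2500, 2.2500
Σ(xᵢ − x̄)² = 30.7500 ⇒ m₂ = 30.7500/4 = 7.68750
Σ(xᵢ − x̄)³ = -91.8750 ⇒ m₃ = -91.8750/4 = -22.96875
m₂^(3/2) = 7.68750^(1.5) = 21.31462
g₁ = m₃ / m₂^(3/2) = -22.96875 / 21.31462 ≈ -1.078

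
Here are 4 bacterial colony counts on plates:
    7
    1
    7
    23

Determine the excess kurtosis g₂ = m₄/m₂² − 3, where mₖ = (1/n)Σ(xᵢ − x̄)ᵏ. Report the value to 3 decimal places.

-0.839

x̄ = 9.5000
Σ(xᵢ − x̄)² = 267.0000 ⇒ m₂ = 66.75000
Σ(xᵢ − x̄)⁴ = 38513.2500 ⇒ m₄ = 9628.31250
m₂² = 4455.56250
g₂ = m₄/m₂² − 3 = 2.16096 − 3 ≈ -0.839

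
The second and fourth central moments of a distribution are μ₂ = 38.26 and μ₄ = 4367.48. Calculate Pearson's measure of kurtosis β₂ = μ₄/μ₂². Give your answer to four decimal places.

μ₂² = 38.26² = 1463.82760
μ₄/μ₂² = 4367.48 / 1463.82760 = 2.98360
β₂ ≈ 2.9836

2.9836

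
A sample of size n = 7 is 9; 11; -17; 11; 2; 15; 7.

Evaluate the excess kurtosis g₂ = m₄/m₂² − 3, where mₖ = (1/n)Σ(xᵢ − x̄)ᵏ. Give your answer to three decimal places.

0.948

x̄ = 5.4286
Σ(xᵢ − x̄)² = 683.7143 ⇒ m₂ = 97.67347
Σ(xᵢ − x̄)⁴ = 263676.9038 ⇒ m₄ = 37668.12911
m₂² = 9540.10662
g₂ = m₄/m₂² − 3 = 3.94840 − 3 ≈ 0.948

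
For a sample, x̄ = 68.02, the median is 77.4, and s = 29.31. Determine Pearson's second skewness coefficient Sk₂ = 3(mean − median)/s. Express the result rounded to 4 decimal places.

-0.9601

Sk₂ = 3(68.02 − 77.4) / 29.31 = 3 × -9.3800 / 29.31
    = -28.1400 / 29.31 ≈ -0.9601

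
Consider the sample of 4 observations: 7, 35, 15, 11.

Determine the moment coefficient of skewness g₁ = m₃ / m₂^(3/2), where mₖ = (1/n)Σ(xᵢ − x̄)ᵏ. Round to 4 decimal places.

x̄ = (7 + 35 + 15 + 11) / 4 = 17.0000
deviations (xᵢ − x̄): -10.0000, 18.0000, -2.0000, -6.0000
Σ(xᵢ − x̄)² = 464.0000 ⇒ m₂ = 464.0000/4 = 116.00000
Σ(xᵢ − x̄)³ = 4608.0000 ⇒ m₃ = 4608.0000/4 = 1152.00000
m₂^(3/2) = 116.00000^(1.5) = 1249.35824
g₁ = m₃ / m₂^(3/2) = 1152.00000 / 1249.35824 ≈ 0.9221

0.9221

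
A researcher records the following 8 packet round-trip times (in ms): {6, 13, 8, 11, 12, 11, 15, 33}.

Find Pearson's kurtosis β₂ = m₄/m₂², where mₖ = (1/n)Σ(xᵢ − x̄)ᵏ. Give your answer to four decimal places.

x̄ = 13.6250
Σ(xᵢ − x̄)² = 483.8750 ⇒ m₂ = 60.48438
Σ(xᵢ − x̄)⁴ = 145405.2441 ⇒ m₄ = 18175.65552
m₂² = 3658.35962
β₂ = m₄/m₂² = 18175.65552 / 3658.35962 ≈ 4.9683

4.9683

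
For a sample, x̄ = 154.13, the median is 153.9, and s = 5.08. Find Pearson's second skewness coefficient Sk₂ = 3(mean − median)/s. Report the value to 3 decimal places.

0.136

Sk₂ = 3(154.13 − 153.9) / 5.08 = 3 × 0.2300 / 5.08
    = 0.6900 / 5.08 ≈ 0.136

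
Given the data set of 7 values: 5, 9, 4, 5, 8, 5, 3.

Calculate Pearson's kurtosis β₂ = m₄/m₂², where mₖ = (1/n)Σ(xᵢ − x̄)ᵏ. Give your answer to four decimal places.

x̄ = 5.5714
Σ(xᵢ − x̄)² = 27.7143 ⇒ m₂ = 3.95918
Σ(xᵢ − x̄)⁴ = 223.1079 ⇒ m₄ = 31.87255
m₂² = 15.67514
β₂ = m₄/m₂² = 31.87255 / 15.67514 ≈ 2.0333

2.0333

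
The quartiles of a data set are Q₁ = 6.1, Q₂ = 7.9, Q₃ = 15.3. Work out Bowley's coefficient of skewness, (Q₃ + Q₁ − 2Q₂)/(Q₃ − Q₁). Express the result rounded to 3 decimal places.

numerator: Q₃ + Q₁ − 2Q₂ = 15.3 + 6.1 − 2×7.9 = 5.6000
denominator: Q₃ − Q₁ = 15.3 − 6.1 = 9.2000
Bowley skewness = 5.6000 / 9.2000 ≈ 0.609

0.609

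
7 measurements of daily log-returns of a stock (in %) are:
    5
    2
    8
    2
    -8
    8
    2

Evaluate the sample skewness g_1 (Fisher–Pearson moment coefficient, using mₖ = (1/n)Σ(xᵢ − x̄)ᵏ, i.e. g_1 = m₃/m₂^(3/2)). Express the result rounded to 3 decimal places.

x̄ = (5 + 2 + 8 + 2 - 8 + 8 + 2) / 7 = 2.7143
deviations (xᵢ − x̄): 2.2857, -0.7143, 5.2857, -0.7143, -10.7143, 5.2857, -0.7143
Σ(xᵢ − x̄)² = 177.4286 ⇒ m₂ = 177.4286/7 = 25.34694
Σ(xᵢ − x̄)³ = -923.7551 ⇒ m₃ = -923.7551/7 = -131.96501
m₂^(3/2) = 25.34694^(1.5) = 127.61105
g_1 = m₃ / m₂^(3/2) = -131.96501 / 127.61105 ≈ -1.034

-1.034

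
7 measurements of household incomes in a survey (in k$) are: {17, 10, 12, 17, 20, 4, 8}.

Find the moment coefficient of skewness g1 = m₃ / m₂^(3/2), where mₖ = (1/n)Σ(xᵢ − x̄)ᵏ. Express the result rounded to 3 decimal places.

x̄ = (17 + 10 + 12 + 17 + 20 + 4 + 8) / 7 = 12.5714
deviations (xᵢ − x̄): 4.4286, -2.5714, -0.5714, 4.4286, 7.4286, -8.5714, -4.5714
Σ(xᵢ − x̄)² = 195.7143 ⇒ m₂ = 195.7143/7 = 27.95918
Σ(xᵢ − x̄)³ = -158.8163 ⇒ m₃ = -158.8163/7 = -22.68805
m₂^(3/2) = 27.95918^(1.5) = 147.83822
g1 = m₃ / m₂^(3/2) = -22.68805 / 147.83822 ≈ -0.153

-0.153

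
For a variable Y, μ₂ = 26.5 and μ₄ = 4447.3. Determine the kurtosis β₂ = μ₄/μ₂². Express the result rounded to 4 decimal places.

μ₂² = 26.5² = 702.25000
μ₄/μ₂² = 4447.3 / 702.25000 = 6.33293
β₂ ≈ 6.3329

6.3329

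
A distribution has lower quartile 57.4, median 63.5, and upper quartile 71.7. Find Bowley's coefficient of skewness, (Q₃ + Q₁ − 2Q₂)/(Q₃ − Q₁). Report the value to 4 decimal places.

0.1469

numerator: Q₃ + Q₁ − 2Q₂ = 71.7 + 57.4 − 2×63.5 = 2.1000
denominator: Q₃ − Q₁ = 71.7 − 57.4 = 14.3000
Bowley skewness = 2.1000 / 14.3000 ≈ 0.1469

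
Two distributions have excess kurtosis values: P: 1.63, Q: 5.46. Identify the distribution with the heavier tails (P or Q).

Higher excess kurtosis ⇒ heavier tails relative to the normal distribution.
1.63 vs 5.46: the larger is 5.46, so Q has heavier tails.

Q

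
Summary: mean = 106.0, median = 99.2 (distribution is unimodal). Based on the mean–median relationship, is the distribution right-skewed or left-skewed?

right-skewed

mean − median = 106.0 − 99.2 = 6.8
mean > median ⇒ the longer tail is on the right ⇒ right-skewed (positively skewed).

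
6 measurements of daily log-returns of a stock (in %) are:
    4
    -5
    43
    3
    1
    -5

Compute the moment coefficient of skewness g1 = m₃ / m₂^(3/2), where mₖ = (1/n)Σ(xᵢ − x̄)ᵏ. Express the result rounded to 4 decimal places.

1.6052

x̄ = (4 - 5 + 43 + 3 + 1 - 5) / 6 = 6.8333
deviations (xᵢ − x̄): -2.8333, -11.8333, 36.1667, -3.8333, -5.8333, -11.8333
Σ(xᵢ − x̄)² = 1644.8333 ⇒ m₂ = 1644.8333/6 = 274.13889
Σ(xᵢ − x̄)³ = 43715.4444 ⇒ m₃ = 43715.4444/6 = 7285.90741
m₂^(3/2) = 274.13889^(1.5) = 4538.95600
g1 = m₃ / m₂^(3/2) = 7285.90741 / 4538.95600 ≈ 1.6052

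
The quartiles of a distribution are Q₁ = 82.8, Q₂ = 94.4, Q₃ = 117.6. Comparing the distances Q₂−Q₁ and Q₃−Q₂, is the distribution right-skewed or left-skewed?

right-skewed

Q₂ − Q₁ = 11.6;  Q₃ − Q₂ = 23.2
Q₃ − Q₂ > Q₂ − Q₁ ⇒ the upper half is more spread out ⇒ right-skewed.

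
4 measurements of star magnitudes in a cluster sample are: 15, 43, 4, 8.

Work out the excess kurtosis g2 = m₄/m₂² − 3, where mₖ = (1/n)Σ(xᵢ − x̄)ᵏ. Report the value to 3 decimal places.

-0.848

x̄ = 17.5000
Σ(xᵢ − x̄)² = 929.0000 ⇒ m₂ = 232.25000
Σ(xᵢ − x̄)⁴ = 464224.2500 ⇒ m₄ = 116056.06250
m₂² = 53940.06250
g2 = m₄/m₂² − 3 = 2.15157 − 3 ≈ -0.848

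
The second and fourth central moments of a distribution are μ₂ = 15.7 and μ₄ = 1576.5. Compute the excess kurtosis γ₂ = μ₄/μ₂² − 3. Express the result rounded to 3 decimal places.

μ₂² = 15.7² = 246.49000
μ₄/μ₂² = 1576.5 / 246.49000 = 6.39580
γ₂ = 6.39580 − 3 ≈ 3.396

3.396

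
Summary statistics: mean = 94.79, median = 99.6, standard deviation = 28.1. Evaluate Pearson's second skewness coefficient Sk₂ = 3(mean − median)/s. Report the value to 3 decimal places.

Sk₂ = 3(94.79 − 99.6) / 28.1 = 3 × -4.8100 / 28.1
    = -14.4300 / 28.1 ≈ -0.514

-0.514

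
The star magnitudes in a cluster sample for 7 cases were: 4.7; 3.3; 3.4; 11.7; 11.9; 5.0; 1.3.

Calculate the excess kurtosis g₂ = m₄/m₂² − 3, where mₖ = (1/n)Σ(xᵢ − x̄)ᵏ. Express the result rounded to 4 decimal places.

x̄ = 5.9000
Σ(xᵢ − x̄)² = 106.0600 ⇒ m₂ = 15.15143
Σ(xᵢ − x̄)⁴ = 2962.8850 ⇒ m₄ = 423.26929
m₂² = 229.56579
g₂ = m₄/m₂² − 3 = 1.84378 − 3 ≈ -1.1562

-1.1562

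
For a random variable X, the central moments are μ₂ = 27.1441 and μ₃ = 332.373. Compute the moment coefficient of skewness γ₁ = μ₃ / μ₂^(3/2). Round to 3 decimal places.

2.350

σ = √μ₂ = √27.1441 = 5.21000
σ³ = μ₂^(3/2) = 141.42076
γ₁ = μ₃/σ³ = 332.373 / 141.42076 ≈ 2.350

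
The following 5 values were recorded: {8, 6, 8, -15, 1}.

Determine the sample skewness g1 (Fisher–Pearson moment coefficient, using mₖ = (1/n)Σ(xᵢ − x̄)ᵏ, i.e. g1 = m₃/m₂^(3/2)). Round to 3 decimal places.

-1.210

x̄ = (8 + 6 + 8 - 15 + 1) / 5 = 1.6000
deviations (xᵢ − x̄): 6.4000, 4.4000, 6.4000, -16.6000, -0.6000
Σ(xᵢ − x̄)² = 377.2000 ⇒ m₂ = 377.2000/5 = 75.44000
Σ(xᵢ − x̄)³ = -3965.0400 ⇒ m₃ = -3965.0400/5 = -793.00800
m₂^(3/2) = 75.44000^(1.5) = 655.24320
g1 = m₃ / m₂^(3/2) = -793.00800 / 655.24320 ≈ -1.210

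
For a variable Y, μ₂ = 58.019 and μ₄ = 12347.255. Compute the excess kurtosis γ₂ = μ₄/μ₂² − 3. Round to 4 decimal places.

0.6680

μ₂² = 58.019² = 3366.20436
μ₄/μ₂² = 12347.255 / 3366.20436 = 3.66801
γ₂ = 3.66801 − 3 ≈ 0.6680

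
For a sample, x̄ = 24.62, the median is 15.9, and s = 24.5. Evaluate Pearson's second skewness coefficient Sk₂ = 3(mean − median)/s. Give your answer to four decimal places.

1.0678

Sk₂ = 3(24.62 − 15.9) / 24.5 = 3 × 8.7200 / 24.5
    = 26.1600 / 24.5 ≈ 1.0678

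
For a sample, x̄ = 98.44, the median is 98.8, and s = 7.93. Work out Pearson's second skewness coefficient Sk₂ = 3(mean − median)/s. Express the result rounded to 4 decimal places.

-0.1362

Sk₂ = 3(98.44 − 98.8) / 7.93 = 3 × -0.3600 / 7.93
    = -1.0800 / 7.93 ≈ -0.1362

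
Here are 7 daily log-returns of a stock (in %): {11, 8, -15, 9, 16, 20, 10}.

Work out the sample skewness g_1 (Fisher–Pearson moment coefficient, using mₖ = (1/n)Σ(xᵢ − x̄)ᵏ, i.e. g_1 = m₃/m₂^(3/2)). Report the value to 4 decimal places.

x̄ = (11 + 8 - 15 + 9 + 16 + 20 + 10) / 7 = 8.4286
deviations (xᵢ − x̄): 2.5714, -0.4286, -23.4286, 0.5714, 7.5714, 11.5714, 1.5714
Σ(xᵢ − x̄)² = 749.7143 ⇒ m₂ = 749.7143/7 = 107.10204
Σ(xᵢ − x̄)³ = -10855.4694 ⇒ m₃ = -10855.4694/7 = -1550.78134
m₂^(3/2) = 107.10204^(1.5) = 1108.40026
g_1 = m₃ / m₂^(3/2) = -1550.78134 / 1108.40026 ≈ -1.3991

-1.3991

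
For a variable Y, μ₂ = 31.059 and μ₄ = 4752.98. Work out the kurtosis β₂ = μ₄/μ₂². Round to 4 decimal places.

μ₂² = 31.059² = 964.66148
μ₄/μ₂² = 4752.98 / 964.66148 = 4.92710
β₂ ≈ 4.9271

4.9271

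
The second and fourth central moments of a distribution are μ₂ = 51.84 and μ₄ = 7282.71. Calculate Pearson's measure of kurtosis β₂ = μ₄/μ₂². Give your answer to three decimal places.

μ₂² = 51.84² = 2687.38560
μ₄/μ₂² = 7282.71 / 2687.38560 = 2.70996
β₂ ≈ 2.710

2.710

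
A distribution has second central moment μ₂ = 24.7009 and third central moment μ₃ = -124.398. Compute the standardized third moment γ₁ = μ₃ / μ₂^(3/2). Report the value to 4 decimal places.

-1.0133

σ = √μ₂ = √24.7009 = 4.97000
σ³ = μ₂^(3/2) = 122.76347
γ₁ = μ₃/σ³ = -124.398 / 122.76347 ≈ -1.0133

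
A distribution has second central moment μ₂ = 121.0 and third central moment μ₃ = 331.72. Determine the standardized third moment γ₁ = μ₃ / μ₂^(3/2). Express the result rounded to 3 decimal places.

0.249

σ = √μ₂ = √121.0 = 11.00000
σ³ = μ₂^(3/2) = 1331.00000
γ₁ = μ₃/σ³ = 331.72 / 1331.00000 ≈ 0.249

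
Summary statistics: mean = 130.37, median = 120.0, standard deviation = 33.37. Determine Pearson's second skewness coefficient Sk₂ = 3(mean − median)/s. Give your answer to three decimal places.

0.932

Sk₂ = 3(130.37 − 120.0) / 33.37 = 3 × 10.3700 / 33.37
    = 31.1100 / 33.37 ≈ 0.932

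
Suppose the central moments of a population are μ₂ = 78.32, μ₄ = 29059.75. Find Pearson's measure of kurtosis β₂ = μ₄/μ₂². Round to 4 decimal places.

4.7375

μ₂² = 78.32² = 6134.02240
μ₄/μ₂² = 29059.75 / 6134.02240 = 4.73747
β₂ ≈ 4.7375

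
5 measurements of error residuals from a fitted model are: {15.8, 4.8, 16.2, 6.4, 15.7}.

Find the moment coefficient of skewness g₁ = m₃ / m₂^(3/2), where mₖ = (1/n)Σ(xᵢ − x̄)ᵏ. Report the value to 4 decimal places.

-0.4352

x̄ = (15.8 + 4.8 + 16.2 + 6.4 + 15.7) / 5 = 11.7800
deviations (xᵢ − x̄): 4.0200, -6.9800, 4.4200, -5.3800, 3.9200
Σ(xᵢ − x̄)² = 128.7280 ⇒ m₂ = 128.7280/5 = 25.74560
Σ(xᵢ − x̄)³ = -284.2373 ⇒ m₃ = -284.2373/5 = -56.84746
m₂^(3/2) = 25.74560^(1.5) = 130.63349
g₁ = m₃ / m₂^(3/2) = -56.84746 / 130.63349 ≈ -0.4352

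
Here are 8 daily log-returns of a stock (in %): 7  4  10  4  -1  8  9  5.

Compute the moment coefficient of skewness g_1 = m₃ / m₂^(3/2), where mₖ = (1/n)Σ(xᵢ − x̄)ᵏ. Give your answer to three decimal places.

-0.671

x̄ = (7 + 4 + 10 + 4 - 1 + 8 + 9 + 5) / 8 = 5.7500
deviations (xᵢ − x̄): 1.2500, -1.7500, 4.2500, -1.7500, -6.7500, 2.2500, 3.2500, -0.7500
Σ(xᵢ − x̄)² = 87.5000 ⇒ m₂ = 87.5000/8 = 10.93750
Σ(xᵢ − x̄)³ = -194.2500 ⇒ m₃ = -194.2500/8 = -24.28125
m₂^(3/2) = 10.93750^(1.5) = 36.17238
g_1 = m₃ / m₂^(3/2) = -24.28125 / 36.17238 ≈ -0.671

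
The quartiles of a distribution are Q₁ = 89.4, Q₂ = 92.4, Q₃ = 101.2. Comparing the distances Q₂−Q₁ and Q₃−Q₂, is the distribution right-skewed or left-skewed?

Q₂ − Q₁ = 3.0;  Q₃ − Q₂ = 8.8
Q₃ − Q₂ > Q₂ − Q₁ ⇒ the upper half is more spread out ⇒ right-skewed.

right-skewed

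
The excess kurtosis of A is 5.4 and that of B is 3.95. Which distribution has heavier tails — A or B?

A

Higher excess kurtosis ⇒ heavier tails relative to the normal distribution.
5.4 vs 3.95: the larger is 5.4, so A has heavier tails.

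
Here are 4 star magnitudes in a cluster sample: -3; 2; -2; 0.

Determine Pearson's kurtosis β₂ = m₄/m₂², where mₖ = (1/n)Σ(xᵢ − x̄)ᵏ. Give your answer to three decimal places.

1.573

x̄ = -0.7500
Σ(xᵢ − x̄)² = 14.7500 ⇒ m₂ = 3.68750
Σ(xᵢ − x̄)⁴ = 85.5781 ⇒ m₄ = 21.39453
m₂² = 13.59766
β₂ = m₄/m₂² = 21.39453 / 13.59766 ≈ 1.573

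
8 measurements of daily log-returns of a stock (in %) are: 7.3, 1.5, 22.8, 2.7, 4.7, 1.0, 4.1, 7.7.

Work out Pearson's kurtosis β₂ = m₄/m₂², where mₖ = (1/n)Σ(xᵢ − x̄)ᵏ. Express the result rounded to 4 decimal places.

x̄ = 6.4750
Σ(xᵢ − x̄)² = 346.4550 ⇒ m₂ = 43.30688
Σ(xᵢ − x̄)⁴ = 72783.9182 ⇒ m₄ = 9097.98978
m₂² = 1875.48542
β₂ = m₄/m₂² = 9097.98978 / 1875.48542 ≈ 4.8510

4.8510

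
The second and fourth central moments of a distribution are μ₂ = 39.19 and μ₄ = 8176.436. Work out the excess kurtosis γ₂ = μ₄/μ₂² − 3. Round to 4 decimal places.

2.3237

μ₂² = 39.19² = 1535.85610
μ₄/μ₂² = 8176.436 / 1535.85610 = 5.32370
γ₂ = 5.32370 − 3 ≈ 2.3237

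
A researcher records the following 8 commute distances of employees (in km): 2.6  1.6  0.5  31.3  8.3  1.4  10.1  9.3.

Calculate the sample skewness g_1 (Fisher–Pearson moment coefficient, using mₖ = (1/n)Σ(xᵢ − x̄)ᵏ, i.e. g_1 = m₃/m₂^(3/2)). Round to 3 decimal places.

1.649

x̄ = (2.6 + 1.6 + 0.5 + 31.3 + 8.3 + 1.4 + 10.1 + 9.3) / 8 = 8.1375
deviations (xᵢ − x̄): -5.5375, -6.5375, -7.6375, 23.1625, 0.1625, -6.7375, 1.9625, 1.1625
Σ(xᵢ − x̄)² = 718.8588 ⇒ m₂ = 718.8588/8 = 89.85734
Σ(xᵢ − x̄)³ = 11235.2930 ⇒ m₃ = 11235.2930/8 = 1404.41162
m₂^(3/2) = 89.85734^(1.5) = 851.78574
g_1 = m₃ / m₂^(3/2) = 1404.41162 / 851.78574 ≈ 1.649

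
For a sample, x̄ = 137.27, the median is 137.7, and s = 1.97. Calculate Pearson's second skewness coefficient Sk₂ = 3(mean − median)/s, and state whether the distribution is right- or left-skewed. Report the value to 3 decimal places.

Sk₂ = 3(137.27 − 137.7) / 1.97 = 3 × -0.4300 / 1.97
    = -1.2900 / 1.97 ≈ -0.655
Sk₂ < 0 ⇒ mean < median ⇒ left-skewed (negative skew).

-0.655, left-skewed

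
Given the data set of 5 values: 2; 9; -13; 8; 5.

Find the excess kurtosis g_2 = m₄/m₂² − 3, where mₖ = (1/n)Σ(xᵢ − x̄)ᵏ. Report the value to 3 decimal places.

x̄ = 2.2000
Σ(xᵢ − x̄)² = 318.8000 ⇒ m₂ = 63.76000
Σ(xᵢ − x̄)⁴ = 56710.7360 ⇒ m₄ = 11342.14720
m₂² = 4065.33760
g_2 = m₄/m₂² − 3 = 2.78996 − 3 ≈ -0.210

-0.210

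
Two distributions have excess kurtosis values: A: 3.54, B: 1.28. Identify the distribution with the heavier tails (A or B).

A

Higher excess kurtosis ⇒ heavier tails relative to the normal distribution.
3.54 vs 1.28: the larger is 3.54, so A has heavier tails.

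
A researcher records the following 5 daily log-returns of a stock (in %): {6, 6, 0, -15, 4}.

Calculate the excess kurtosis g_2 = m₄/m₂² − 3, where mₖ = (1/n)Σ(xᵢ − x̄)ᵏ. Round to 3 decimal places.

x̄ = 0.2000
Σ(xᵢ − x̄)² = 312.8000 ⇒ m₂ = 62.56000
Σ(xᵢ − x̄)⁴ = 55851.2960 ⇒ m₄ = 11170.25920
m₂² = 3913.75360
g_2 = m₄/m₂² − 3 = 2.85410 − 3 ≈ -0.146

-0.146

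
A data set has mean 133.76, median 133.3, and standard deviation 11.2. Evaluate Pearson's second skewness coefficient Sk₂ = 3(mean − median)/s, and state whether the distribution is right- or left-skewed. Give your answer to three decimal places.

Sk₂ = 3(133.76 − 133.3) / 11.2 = 3 × 0.4600 / 11.2
    = 1.3800 / 11.2 ≈ 0.123
Sk₂ > 0 ⇒ mean > median ⇒ right-skewed (positive skew).

0.123, right-skewed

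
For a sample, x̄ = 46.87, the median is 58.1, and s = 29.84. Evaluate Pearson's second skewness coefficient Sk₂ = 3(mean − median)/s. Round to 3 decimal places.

-1.129

Sk₂ = 3(46.87 − 58.1) / 29.84 = 3 × -11.2300 / 29.84
    = -33.6900 / 29.84 ≈ -1.129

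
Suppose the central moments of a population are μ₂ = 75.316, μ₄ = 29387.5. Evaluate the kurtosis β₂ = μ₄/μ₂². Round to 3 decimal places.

μ₂² = 75.316² = 5672.49986
μ₄/μ₂² = 29387.5 / 5672.49986 = 5.18070
β₂ ≈ 5.181

5.181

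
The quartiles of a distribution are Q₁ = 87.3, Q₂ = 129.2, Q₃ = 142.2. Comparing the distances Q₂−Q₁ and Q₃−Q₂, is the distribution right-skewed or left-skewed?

Q₂ − Q₁ = 41.9;  Q₃ − Q₂ = 13.0
Q₂ − Q₁ > Q₃ − Q₂ ⇒ the lower half is more spread out ⇒ left-skewed.

left-skewed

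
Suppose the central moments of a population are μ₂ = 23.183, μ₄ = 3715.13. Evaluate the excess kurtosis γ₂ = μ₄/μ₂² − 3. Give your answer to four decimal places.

3.9125

μ₂² = 23.183² = 537.45149
μ₄/μ₂² = 3715.13 / 537.45149 = 6.91249
γ₂ = 6.91249 − 3 ≈ 3.9125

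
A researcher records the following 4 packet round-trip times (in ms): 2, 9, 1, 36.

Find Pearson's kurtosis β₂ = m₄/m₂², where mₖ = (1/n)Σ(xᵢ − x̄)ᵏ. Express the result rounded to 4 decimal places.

2.1951

x̄ = 12.0000
Σ(xᵢ − x̄)² = 806.0000 ⇒ m₂ = 201.50000
Σ(xᵢ − x̄)⁴ = 356498.0000 ⇒ m₄ = 89124.50000
m₂² = 40602.25000
β₂ = m₄/m₂² = 89124.50000 / 40602.25000 ≈ 2.1951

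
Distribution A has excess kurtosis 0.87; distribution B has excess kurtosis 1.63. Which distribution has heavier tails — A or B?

B

Higher excess kurtosis ⇒ heavier tails relative to the normal distribution.
0.87 vs 1.63: the larger is 1.63, so B has heavier tails.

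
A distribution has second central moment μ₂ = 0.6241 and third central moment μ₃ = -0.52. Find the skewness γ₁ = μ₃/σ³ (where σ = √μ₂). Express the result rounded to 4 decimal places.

-1.0547

σ = √μ₂ = √0.6241 = 0.79000
σ³ = μ₂^(3/2) = 0.49304
γ₁ = μ₃/σ³ = -0.52 / 0.49304 ≈ -1.0547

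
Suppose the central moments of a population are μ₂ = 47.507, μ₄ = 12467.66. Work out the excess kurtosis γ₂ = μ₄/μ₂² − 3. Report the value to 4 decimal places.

μ₂² = 47.507² = 2256.91505
μ₄/μ₂² = 12467.66 / 2256.91505 = 5.52420
γ₂ = 5.52420 − 3 ≈ 2.5242

2.5242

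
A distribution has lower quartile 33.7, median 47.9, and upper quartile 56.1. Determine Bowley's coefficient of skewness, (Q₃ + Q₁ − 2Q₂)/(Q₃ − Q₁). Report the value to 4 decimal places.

numerator: Q₃ + Q₁ − 2Q₂ = 56.1 + 33.7 − 2×47.9 = -6.0000
denominator: Q₃ − Q₁ = 56.1 − 33.7 = 22.4000
Bowley skewness = -6.0000 / 22.4000 ≈ -0.2679

-0.2679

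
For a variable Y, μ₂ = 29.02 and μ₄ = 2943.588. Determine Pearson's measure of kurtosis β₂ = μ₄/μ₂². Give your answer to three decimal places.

3.495

μ₂² = 29.02² = 842.16040
μ₄/μ₂² = 2943.588 / 842.16040 = 3.49528
β₂ ≈ 3.495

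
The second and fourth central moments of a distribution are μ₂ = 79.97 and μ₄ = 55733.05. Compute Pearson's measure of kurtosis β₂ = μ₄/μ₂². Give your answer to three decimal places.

μ₂² = 79.97² = 6395.20090
μ₄/μ₂² = 55733.05 / 6395.20090 = 8.71482
β₂ ≈ 8.715

8.715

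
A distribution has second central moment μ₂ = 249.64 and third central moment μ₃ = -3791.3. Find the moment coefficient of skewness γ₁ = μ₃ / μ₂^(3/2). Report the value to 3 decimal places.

-0.961

σ = √μ₂ = √249.64 = 15.80000
σ³ = μ₂^(3/2) = 3944.31200
γ₁ = μ₃/σ³ = -3791.3 / 3944.31200 ≈ -0.961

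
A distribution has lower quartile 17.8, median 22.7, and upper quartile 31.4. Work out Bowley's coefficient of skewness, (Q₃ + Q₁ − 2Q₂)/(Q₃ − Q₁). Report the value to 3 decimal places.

numerator: Q₃ + Q₁ − 2Q₂ = 31.4 + 17.8 − 2×22.7 = 3.8000
denominator: Q₃ − Q₁ = 31.4 − 17.8 = 13.6000
Bowley skewness = 3.8000 / 13.6000 ≈ 0.279

0.279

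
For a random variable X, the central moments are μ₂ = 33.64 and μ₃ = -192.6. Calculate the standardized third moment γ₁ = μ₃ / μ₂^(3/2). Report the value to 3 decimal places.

-0.987

σ = √μ₂ = √33.64 = 5.80000
σ³ = μ₂^(3/2) = 195.11200
γ₁ = μ₃/σ³ = -192.6 / 195.11200 ≈ -0.987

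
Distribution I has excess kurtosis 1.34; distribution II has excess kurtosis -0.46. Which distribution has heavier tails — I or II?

Higher excess kurtosis ⇒ heavier tails relative to the normal distribution.
1.34 vs -0.46: the larger is 1.34, so I has heavier tails. (I is leptokurtic — heavier-than-normal tails; the other is platykurtic.)

I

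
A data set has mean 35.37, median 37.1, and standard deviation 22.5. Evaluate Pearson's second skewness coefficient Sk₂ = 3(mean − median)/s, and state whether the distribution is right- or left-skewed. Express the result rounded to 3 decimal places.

-0.231, left-skewed

Sk₂ = 3(35.37 − 37.1) / 22.5 = 3 × -1.7300 / 22.5
    = -5.1900 / 22.5 ≈ -0.231
Sk₂ < 0 ⇒ mean < median ⇒ left-skewed (negative skew).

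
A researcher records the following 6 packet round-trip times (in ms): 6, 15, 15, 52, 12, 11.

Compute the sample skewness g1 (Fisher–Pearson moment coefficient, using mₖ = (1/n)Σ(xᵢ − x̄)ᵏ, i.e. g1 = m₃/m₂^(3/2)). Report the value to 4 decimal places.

x̄ = (6 + 15 + 15 + 52 + 12 + 11) / 6 = 18.5000
deviations (xᵢ − x̄): -12.5000, -3.5000, -3.5000, 33.5000, -6.5000, -7.5000
Σ(xᵢ − x̄)² = 1401.5000 ⇒ m₂ = 1401.5000/6 = 233.58333
Σ(xᵢ − x̄)³ = 34860.0000 ⇒ m₃ = 34860.0000/6 = 5810.00000
m₂^(3/2) = 233.58333^(1.5) = 3569.95529
g1 = m₃ / m₂^(3/2) = 5810.00000 / 3569.95529 ≈ 1.6275

1.6275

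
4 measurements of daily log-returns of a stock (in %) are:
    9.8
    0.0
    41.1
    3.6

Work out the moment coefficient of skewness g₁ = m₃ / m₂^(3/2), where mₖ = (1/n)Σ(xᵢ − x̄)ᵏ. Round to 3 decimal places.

1.000

x̄ = (9.8 + 0.0 + 41.1 + 3.6) / 4 = 13.6250
deviations (xᵢ − x̄): -3.8250, -13.6250, 27.4750, -10.0250
Σ(xᵢ − x̄)² = 1055.6475 ⇒ m₂ = 1055.6475/4 = 263.91188
Σ(xᵢ − x̄)³ = 17147.3734 ⇒ m₃ = 17147.3734/4 = 4286.84334
m₂^(3/2) = 263.91188^(1.5) = 4287.34466
g₁ = m₃ / m₂^(3/2) = 4286.84334 / 4287.34466 ≈ 1.000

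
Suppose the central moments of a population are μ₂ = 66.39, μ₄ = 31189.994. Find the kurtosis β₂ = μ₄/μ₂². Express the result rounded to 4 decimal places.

μ₂² = 66.39² = 4407.63210
μ₄/μ₂² = 31189.994 / 4407.63210 = 7.07636
β₂ ≈ 7.0764

7.0764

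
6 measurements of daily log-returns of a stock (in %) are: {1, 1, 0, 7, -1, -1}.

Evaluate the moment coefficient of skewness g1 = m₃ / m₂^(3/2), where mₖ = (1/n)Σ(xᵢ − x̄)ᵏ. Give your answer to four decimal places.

1.4406

x̄ = (1 + 1 + 0 + 7 - 1 - 1) / 6 = 1.1667
deviations (xᵢ − x̄): -0.1667, -0.1667, -1.1667, 5.8333, -2.1667, -2.1667
Σ(xᵢ − x̄)² = 44.8333 ⇒ m₂ = 44.8333/6 = 7.47222
Σ(xᵢ − x̄)³ = 176.5556 ⇒ m₃ = 176.5556/6 = 29.42593
m₂^(3/2) = 7.47222^(1.5) = 20.42559
g1 = m₃ / m₂^(3/2) = 29.42593 / 20.42559 ≈ 1.4406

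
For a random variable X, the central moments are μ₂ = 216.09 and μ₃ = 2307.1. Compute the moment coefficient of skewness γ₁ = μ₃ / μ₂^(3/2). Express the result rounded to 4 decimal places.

σ = √μ₂ = √216.09 = 14.70000
σ³ = μ₂^(3/2) = 3176.52300
γ₁ = μ₃/σ³ = 2307.1 / 3176.52300 ≈ 0.7263

0.7263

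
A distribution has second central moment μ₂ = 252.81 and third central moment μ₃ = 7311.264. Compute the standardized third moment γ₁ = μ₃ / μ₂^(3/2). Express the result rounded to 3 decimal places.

1.819

σ = √μ₂ = √252.81 = 15.90000
σ³ = μ₂^(3/2) = 4019.67900
γ₁ = μ₃/σ³ = 7311.264 / 4019.67900 ≈ 1.819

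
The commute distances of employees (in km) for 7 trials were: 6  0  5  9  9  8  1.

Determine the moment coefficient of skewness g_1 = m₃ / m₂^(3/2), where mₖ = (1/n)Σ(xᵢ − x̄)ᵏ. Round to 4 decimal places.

x̄ = (6 + 0 + 5 + 9 + 9 + 8 + 1) / 7 = 5.4286
deviations (xᵢ − x̄): 0.5714, -5.4286, -0.4286, 3.5714, 3.5714, 2.5714, -4.4286
Σ(xᵢ − x̄)² = 81.7143 ⇒ m₂ = 81.7143/7 = 11.67347
Σ(xᵢ − x̄)³ = -138.6122 ⇒ m₃ = -138.6122/7 = -19.80175
m₂^(3/2) = 11.67347^(1.5) = 39.88411
g_1 = m₃ / m₂^(3/2) = -19.80175 / 39.88411 ≈ -0.4965

-0.4965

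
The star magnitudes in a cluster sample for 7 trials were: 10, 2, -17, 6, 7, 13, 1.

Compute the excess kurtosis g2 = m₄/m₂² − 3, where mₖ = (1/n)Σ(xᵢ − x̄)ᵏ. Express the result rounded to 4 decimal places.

x̄ = 3.1429
Σ(xᵢ − x̄)² = 578.8571 ⇒ m₂ = 82.69388
Σ(xᵢ − x̄)⁴ = 176583.0321 ⇒ m₄ = 25226.14744
m₂² = 6838.27738
g2 = m₄/m₂² − 3 = 3.68896 − 3 ≈ 0.6890

0.6890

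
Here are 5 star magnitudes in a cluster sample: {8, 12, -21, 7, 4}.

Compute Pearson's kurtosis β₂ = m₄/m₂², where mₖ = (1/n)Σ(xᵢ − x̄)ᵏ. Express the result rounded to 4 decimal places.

x̄ = 2.0000
Σ(xᵢ − x̄)² = 694.0000 ⇒ m₂ = 138.80000
Σ(xᵢ − x̄)⁴ = 291778.0000 ⇒ m₄ = 58355.60000
m₂² = 19265.44000
β₂ = m₄/m₂² = 58355.60000 / 19265.44000 ≈ 3.0290

3.0290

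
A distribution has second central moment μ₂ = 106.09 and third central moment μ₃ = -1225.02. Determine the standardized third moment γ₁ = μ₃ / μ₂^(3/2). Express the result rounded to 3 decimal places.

σ = √μ₂ = √106.09 = 10.30000
σ³ = μ₂^(3/2) = 1092.72700
γ₁ = μ₃/σ³ = -1225.02 / 1092.72700 ≈ -1.121

-1.121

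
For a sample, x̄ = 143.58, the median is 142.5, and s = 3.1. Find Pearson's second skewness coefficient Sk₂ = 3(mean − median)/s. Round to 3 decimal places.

Sk₂ = 3(143.58 − 142.5) / 3.1 = 3 × 1.0800 / 3.1
    = 3.2400 / 3.1 ≈ 1.045

1.045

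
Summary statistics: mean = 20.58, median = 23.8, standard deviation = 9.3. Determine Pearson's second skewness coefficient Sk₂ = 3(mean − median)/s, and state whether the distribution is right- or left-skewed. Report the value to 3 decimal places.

-1.039, left-skewed

Sk₂ = 3(20.58 − 23.8) / 9.3 = 3 × -3.2200 / 9.3
    = -9.6600 / 9.3 ≈ -1.039
Sk₂ < 0 ⇒ mean < median ⇒ left-skewed (negative skew).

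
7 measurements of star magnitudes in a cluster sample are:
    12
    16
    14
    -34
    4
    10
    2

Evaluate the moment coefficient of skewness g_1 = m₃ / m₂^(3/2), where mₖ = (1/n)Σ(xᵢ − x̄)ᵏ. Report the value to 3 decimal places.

x̄ = (12 + 16 + 14 - 34 + 4 + 10 + 2) / 7 = 3.4286
deviations (xᵢ − x̄): 8.5714, 12.5714, 10.5714, -37.4286, 0.5714, 6.5714, -1.4286
Σ(xᵢ − x̄)² = 1789.7143 ⇒ m₂ = 1789.7143/7 = 255.67347
Σ(xᵢ − x̄)³ = -48354.6122 ⇒ m₃ = -48354.6122/7 = -6907.80175
m₂^(3/2) = 255.67347^(1.5) = 4088.16576
g_1 = m₃ / m₂^(3/2) = -6907.80175 / 4088.16576 ≈ -1.690

-1.690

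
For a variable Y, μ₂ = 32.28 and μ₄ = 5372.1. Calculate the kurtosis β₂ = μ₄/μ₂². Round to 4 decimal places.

μ₂² = 32.28² = 1041.99840
μ₄/μ₂² = 5372.1 / 1041.99840 = 5.15557
β₂ ≈ 5.1556

5.1556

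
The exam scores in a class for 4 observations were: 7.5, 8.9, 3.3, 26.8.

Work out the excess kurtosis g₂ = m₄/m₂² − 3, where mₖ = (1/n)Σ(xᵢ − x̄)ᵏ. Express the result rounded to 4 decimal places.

x̄ = 11.6250
Σ(xᵢ − x̄)² = 324.0275 ⇒ m₂ = 81.00688
Σ(xᵢ − x̄)⁴ = 58177.1073 ⇒ m₄ = 14544.27683
m₂² = 6562.11380
g₂ = m₄/m₂² − 3 = 2.21640 − 3 ≈ -0.7836

-0.7836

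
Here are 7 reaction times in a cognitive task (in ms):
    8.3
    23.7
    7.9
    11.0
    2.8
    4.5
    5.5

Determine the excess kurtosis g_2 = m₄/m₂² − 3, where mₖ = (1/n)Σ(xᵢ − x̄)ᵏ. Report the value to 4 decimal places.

0.8938

x̄ = 9.1000
Σ(xᵢ − x̄)² = 292.6600 ⇒ m₂ = 41.80857
Σ(xᵢ − x̄)⁴ = 47643.7042 ⇒ m₄ = 6806.24346
m₂² = 1747.95664
g_2 = m₄/m₂² − 3 = 3.89383 − 3 ≈ 0.8938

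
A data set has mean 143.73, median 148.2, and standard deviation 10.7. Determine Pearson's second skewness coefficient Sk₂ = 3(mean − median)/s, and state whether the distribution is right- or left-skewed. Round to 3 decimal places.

-1.253, left-skewed

Sk₂ = 3(143.73 − 148.2) / 10.7 = 3 × -4.4700 / 10.7
    = -13.4100 / 10.7 ≈ -1.253
Sk₂ < 0 ⇒ mean < median ⇒ left-skewed (negative skew).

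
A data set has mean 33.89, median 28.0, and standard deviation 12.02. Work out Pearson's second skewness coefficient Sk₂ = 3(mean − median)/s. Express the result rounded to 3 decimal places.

1.470

Sk₂ = 3(33.89 − 28.0) / 12.02 = 3 × 5.8900 / 12.02
    = 17.6700 / 12.02 ≈ 1.470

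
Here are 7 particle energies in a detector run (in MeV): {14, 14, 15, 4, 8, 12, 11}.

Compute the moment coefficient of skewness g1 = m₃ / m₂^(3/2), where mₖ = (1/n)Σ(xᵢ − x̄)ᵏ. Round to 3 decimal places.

-0.860

x̄ = (14 + 14 + 15 + 4 + 8 + 12 + 11) / 7 = 11.1429
deviations (xᵢ − x̄): 2.8571, 2.8571, 3.8571, -7.1429, -3.1429, 0.8571, -0.1429
Σ(xᵢ − x̄)² = 92.8571 ⇒ m₂ = 92.8571/7 = 13.26531
Σ(xᵢ − x̄)³ = -290.8163 ⇒ m₃ = -290.8163/7 = -41.54519
m₂^(3/2) = 13.26531^(1.5) = 48.31432
g1 = m₃ / m₂^(3/2) = -41.54519 / 48.31432 ≈ -0.860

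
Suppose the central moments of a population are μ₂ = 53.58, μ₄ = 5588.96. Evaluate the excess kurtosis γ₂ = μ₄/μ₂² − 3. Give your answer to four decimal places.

μ₂² = 53.58² = 2870.81640
μ₄/μ₂² = 5588.96 / 2870.81640 = 1.94682
γ₂ = 1.94682 − 3 ≈ -1.0532

-1.0532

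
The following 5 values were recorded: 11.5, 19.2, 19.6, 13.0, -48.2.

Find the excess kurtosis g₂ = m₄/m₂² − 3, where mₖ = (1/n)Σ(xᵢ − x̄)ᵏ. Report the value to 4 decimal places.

0.1720

x̄ = 3.0200
Σ(xᵢ − x̄)² = 3331.6880 ⇒ m₂ = 666.33760
Σ(xᵢ − x̄)⁴ = 7041886.0217 ⇒ m₄ = 1408377.20433
m₂² = 444005.79717
g₂ = m₄/m₂² − 3 = 3.17198 − 3 ≈ 0.1720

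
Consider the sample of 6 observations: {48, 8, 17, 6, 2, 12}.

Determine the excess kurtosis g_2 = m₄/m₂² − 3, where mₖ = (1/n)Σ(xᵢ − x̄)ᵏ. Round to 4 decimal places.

x̄ = 15.5000
Σ(xᵢ − x̄)² = 1399.5000 ⇒ m₂ = 233.25000
Σ(xᵢ − x̄)⁴ = 1160343.3750 ⇒ m₄ = 193390.56250
m₂² = 54405.56250
g_2 = m₄/m₂² − 3 = 3.55461 − 3 ≈ 0.5546

0.5546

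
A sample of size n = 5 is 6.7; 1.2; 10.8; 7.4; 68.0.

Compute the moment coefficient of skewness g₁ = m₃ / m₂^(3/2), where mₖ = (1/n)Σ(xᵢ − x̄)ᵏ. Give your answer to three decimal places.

1.441

x̄ = (6.7 + 1.2 + 10.8 + 7.4 + 68.0) / 5 = 18.8200
deviations (xᵢ − x̄): -12.1200, -17.6200, -8.0200, -11.4200, 49.1800
Σ(xᵢ − x̄)² = 3070.7680 ⇒ m₂ = 3070.7680/5 = 614.15360
Σ(xᵢ − x̄)³ = 109694.3609 ⇒ m₃ = 109694.3609/5 = 21938.87218
m₂^(3/2) = 614.15360^(1.5) = 15220.02980
g₁ = m₃ / m₂^(3/2) = 21938.87218 / 15220.02980 ≈ 1.441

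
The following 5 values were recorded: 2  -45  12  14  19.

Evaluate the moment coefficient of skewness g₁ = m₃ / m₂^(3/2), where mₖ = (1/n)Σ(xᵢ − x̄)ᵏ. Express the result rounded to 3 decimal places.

x̄ = (2 - 45 + 12 + 14 + 19) / 5 = 0.4000
deviations (xᵢ − x̄): 1.6000, -45.4000, 11.6000, 13.6000, 18.6000
Σ(xᵢ − x̄)² = 2729.2000 ⇒ m₂ = 2729.2000/5 = 545.84000
Σ(xᵢ − x̄)³ = -83061.3600 ⇒ m₃ = -83061.3600/5 = -16612.27200
m₂^(3/2) = 545.84000^(1.5) = 12752.57944
g₁ = m₃ / m₂^(3/2) = -16612.27200 / 12752.57944 ≈ -1.303

-1.303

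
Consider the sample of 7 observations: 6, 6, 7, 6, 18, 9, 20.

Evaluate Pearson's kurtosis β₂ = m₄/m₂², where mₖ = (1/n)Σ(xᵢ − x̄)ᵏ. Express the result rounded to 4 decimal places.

1.9385

x̄ = 10.2857
Σ(xᵢ − x̄)² = 221.4286 ⇒ m₂ = 31.63265
Σ(xᵢ − x̄)⁴ = 13578.0233 ⇒ m₄ = 1939.71762
m₂² = 1000.62474
β₂ = m₄/m₂² = 1939.71762 / 1000.62474 ≈ 1.9385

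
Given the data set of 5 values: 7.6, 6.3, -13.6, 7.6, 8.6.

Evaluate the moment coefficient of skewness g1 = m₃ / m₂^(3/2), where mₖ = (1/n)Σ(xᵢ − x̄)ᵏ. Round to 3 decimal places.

x̄ = (7.6 + 6.3 - 13.6 + 7.6 + 8.6) / 5 = 3.3000
deviations (xᵢ − x̄): 4.3000, 3.0000, -16.9000, 4.3000, 5.3000
Σ(xᵢ − x̄)² = 359.6800 ⇒ m₂ = 359.6800/5 = 71.93600
Σ(xᵢ − x̄)³ = -4491.9180 ⇒ m₃ = -4491.9180/5 = -898.38360
m₂^(3/2) = 71.93600^(1.5) = 610.12585
g1 = m₃ / m₂^(3/2) = -898.38360 / 610.12585 ≈ -1.472

-1.472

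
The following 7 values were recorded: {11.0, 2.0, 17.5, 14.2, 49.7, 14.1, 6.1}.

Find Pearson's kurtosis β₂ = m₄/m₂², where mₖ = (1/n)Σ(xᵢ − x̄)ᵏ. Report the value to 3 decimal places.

x̄ = 16.3714
Σ(xᵢ − x̄)² = 1462.8343 ⇒ m₂ = 208.97633
Σ(xᵢ − x̄)⁴ = 1288534.1630 ⇒ m₄ = 184076.30900
m₂² = 43671.10505
β₂ = m₄/m₂² = 184076.30900 / 43671.10505 ≈ 4.215

4.215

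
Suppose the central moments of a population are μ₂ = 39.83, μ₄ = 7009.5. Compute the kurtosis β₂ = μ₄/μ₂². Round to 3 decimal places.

4.418

μ₂² = 39.83² = 1586.42890
μ₄/μ₂² = 7009.5 / 1586.42890 = 4.41841
β₂ ≈ 4.418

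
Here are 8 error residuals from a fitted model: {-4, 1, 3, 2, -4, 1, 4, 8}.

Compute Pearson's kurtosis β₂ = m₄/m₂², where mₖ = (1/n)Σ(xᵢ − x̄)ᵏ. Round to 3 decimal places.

x̄ = 1.3750
Σ(xᵢ − x̄)² = 111.8750 ⇒ m₂ = 13.98438
Σ(xᵢ − x̄)⁴ = 3650.3691 ⇒ m₄ = 456.29614
m₂² = 195.56274
β₂ = m₄/m₂² = 456.29614 / 195.56274 ≈ 2.333

2.333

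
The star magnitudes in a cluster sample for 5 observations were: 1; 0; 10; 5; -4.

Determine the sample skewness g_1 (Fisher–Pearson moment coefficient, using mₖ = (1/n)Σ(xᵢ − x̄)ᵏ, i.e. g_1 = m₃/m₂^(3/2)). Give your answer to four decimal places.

0.3302

x̄ = (1 + 0 + 10 + 5 - 4) / 5 = 2.4000
deviations (xᵢ − x̄): -1.4000, -2.4000, 7.6000, 2.6000, -6.4000
Σ(xᵢ − x̄)² = 113.2000 ⇒ m₂ = 113.2000/5 = 22.64000
Σ(xᵢ − x̄)³ = 177.8400 ⇒ m₃ = 177.8400/5 = 35.56800
m₂^(3/2) = 22.64000^(1.5) = 107.72454
g_1 = m₃ / m₂^(3/2) = 35.56800 / 107.72454 ≈ 0.3302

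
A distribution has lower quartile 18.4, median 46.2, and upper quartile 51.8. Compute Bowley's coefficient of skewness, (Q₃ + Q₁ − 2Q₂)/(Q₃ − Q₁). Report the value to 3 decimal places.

-0.665

numerator: Q₃ + Q₁ − 2Q₂ = 51.8 + 18.4 − 2×46.2 = -22.2000
denominator: Q₃ − Q₁ = 51.8 − 18.4 = 33.4000
Bowley skewness = -22.2000 / 33.4000 ≈ -0.665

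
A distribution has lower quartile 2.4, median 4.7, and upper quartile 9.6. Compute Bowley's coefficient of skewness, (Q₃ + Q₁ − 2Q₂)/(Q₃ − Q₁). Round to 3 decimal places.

0.361

numerator: Q₃ + Q₁ − 2Q₂ = 9.6 + 2.4 − 2×4.7 = 2.6000
denominator: Q₃ − Q₁ = 9.6 − 2.4 = 7.2000
Bowley skewness = 2.6000 / 7.2000 ≈ 0.361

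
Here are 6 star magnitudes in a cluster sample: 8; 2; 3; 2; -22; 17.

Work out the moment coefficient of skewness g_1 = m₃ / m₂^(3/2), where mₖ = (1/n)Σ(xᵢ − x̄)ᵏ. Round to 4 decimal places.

x̄ = (8 + 2 + 3 + 2 - 22 + 17) / 6 = 1.6667
deviations (xᵢ − x̄): 6.3333, 0.3333, 1.3333, 0.3333, -23.6667, 15.3333
Σ(xᵢ − x̄)² = 837.3333 ⇒ m₂ = 837.3333/6 = 139.55556
Σ(xᵢ − x̄)³ = -9394.4444 ⇒ m₃ = -9394.4444/6 = -1565.74074
m₂^(3/2) = 139.55556^(1.5) = 1648.62050
g_1 = m₃ / m₂^(3/2) = -1565.74074 / 1648.62050 ≈ -0.9497

-0.9497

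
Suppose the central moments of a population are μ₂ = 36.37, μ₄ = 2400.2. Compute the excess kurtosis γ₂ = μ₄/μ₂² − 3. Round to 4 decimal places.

μ₂² = 36.37² = 1322.77690
μ₄/μ₂² = 2400.2 / 1322.77690 = 1.81452
γ₂ = 1.81452 − 3 ≈ -1.1855

-1.1855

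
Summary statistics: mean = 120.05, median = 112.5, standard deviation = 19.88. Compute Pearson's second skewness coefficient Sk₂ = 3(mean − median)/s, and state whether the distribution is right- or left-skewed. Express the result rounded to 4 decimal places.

1.1393, right-skewed

Sk₂ = 3(120.05 − 112.5) / 19.88 = 3 × 7.5500 / 19.88
    = 22.6500 / 19.88 ≈ 1.1393
Sk₂ > 0 ⇒ mean > median ⇒ right-skewed (positive skew).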